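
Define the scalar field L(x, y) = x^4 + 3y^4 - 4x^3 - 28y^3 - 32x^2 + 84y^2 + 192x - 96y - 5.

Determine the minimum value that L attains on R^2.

-837

L(x,y) separates as P(x) + Q(y) − 5, so its minimum is min P + min Q − 5.
P'(x) = 4(x - 4)(x - 3)(x + 4) vanishes at x ∈ {-4, 3, 4}; Q'(y) = 12(y - 4)(y - 2)(y - 1) vanishes at y ∈ {1, 2, 4}.
Local minima of P (where P''>0): P(-4)=-768, P(4)=256. Local minima of Q: Q(1)=-37, Q(4)=-64.
So the global minimum of L is P(-4) + Q(4) − 5 = -768 − 64 − 5 = -837, attained at (-4, 4).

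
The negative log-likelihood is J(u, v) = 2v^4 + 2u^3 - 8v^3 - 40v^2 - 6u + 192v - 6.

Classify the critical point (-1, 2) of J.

The mixed partial ∂²J/∂u∂v is 0, so the Hessian at any point is diag(J_uu, J_vv) = diag(12u, 8(3v^2 - 6v - 10)).
At (-1, 2): H = diag(-12, -80).
Both eigenvalues are negative, so H is negative definite: a local maximum.

local maximum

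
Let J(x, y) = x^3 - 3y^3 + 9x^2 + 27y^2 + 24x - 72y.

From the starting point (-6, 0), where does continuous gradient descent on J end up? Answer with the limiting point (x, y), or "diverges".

diverges

J is separable, so gradient descent decouples: x follows -∂J/∂x, y follows -∂J/∂y.
∂J/∂x = 3(x + 2)(x + 4); at x=-6 this is 24, so x decreases.
∂J/∂y = -9(y - 4)(y - 2); at y=0 this is -72, so y increases.
The x-coordinate has no critical point in that direction and runs off to infinity.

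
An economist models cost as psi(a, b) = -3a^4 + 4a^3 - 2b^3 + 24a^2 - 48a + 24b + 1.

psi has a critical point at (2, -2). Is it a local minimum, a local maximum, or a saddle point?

The mixed partial ∂²psi/∂a∂b is 0, so the Hessian at any point is diag(psi_aa, psi_bb) = diag(12(-3a^2 + 2a + 4), -12b).
At (2, -2): H = diag(-48, 24).
The eigenvalues have opposite signs, so H is indefinite: a saddle point.

saddle point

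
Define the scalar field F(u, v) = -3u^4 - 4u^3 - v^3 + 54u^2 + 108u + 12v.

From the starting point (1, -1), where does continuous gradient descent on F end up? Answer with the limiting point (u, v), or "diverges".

(-1, -2)

F is separable, so gradient descent decouples: u follows -∂F/∂u, v follows -∂F/∂v.
∂F/∂u = -12(u - 3)(u + 1)(u + 3); at u=1 this is 192, so u decreases.
∂F/∂v = -3(v - 2)(v + 2); at v=-1 this is 9, so v decreases.
u converges to its nearest critical value -1 (a local min of the u-part); v converges to -2. The iterate converges to (-1, -2).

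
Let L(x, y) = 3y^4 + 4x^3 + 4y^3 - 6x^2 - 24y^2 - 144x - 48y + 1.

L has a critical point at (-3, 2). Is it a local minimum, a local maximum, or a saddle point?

saddle point

The mixed partial ∂²L/∂x∂y is 0, so the Hessian at any point is diag(L_xx, L_yy) = diag(12(2x - 1), 12(3y^2 + 2y - 4)).
At (-3, 2): H = diag(-84, 144).
The eigenvalues have opposite signs, so H is indefinite: a saddle point.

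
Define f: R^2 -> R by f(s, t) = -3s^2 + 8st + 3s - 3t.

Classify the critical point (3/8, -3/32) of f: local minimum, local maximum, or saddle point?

The Hessian of f is constant: H = [[-6, 8], [8, 0]].
det(H) = (-6)·0 − 8² = -64.
Since det(H) < 0, H is indefinite and the critical point is a saddle point.

saddle point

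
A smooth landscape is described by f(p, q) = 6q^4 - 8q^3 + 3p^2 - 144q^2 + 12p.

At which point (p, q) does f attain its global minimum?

f(p,q) separates as A(p) + B(q), so its minimum is min A + min B.
A'(p) = 6p + 12 vanishes at p ∈ {-2}; B'(q) = 24q(q - 4)(q + 3) vanishes at q ∈ {-3, 0, 4}.
Local minima of A (where A''>0): A(-2)=-12. Local minima of B: B(-3)=-594, B(4)=-1280.
So the global minimum of f is A(-2) + B(4) = -12 − 1280 = -1292, attained at (-2, 4).

(-2, 4)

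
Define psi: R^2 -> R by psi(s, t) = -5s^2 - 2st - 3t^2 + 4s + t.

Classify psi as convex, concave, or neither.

psi is quadratic, so its Hessian is the constant matrix H = [[-10, -2], [-2, -6]].
det(H) = 56, tr(H) = -16.
det(H) > 0 and tr(H) < 0, so H is negative definite everywhere: concave.

concave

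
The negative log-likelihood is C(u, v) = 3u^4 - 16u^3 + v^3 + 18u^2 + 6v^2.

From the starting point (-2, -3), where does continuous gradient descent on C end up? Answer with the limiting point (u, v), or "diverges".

C is separable, so gradient descent decouples: u follows -∂C/∂u, v follows -∂C/∂v.
∂C/∂u = 12u(u - 3)(u - 1); at u=-2 this is -360, so u increases.
∂C/∂v = 3v(v + 4); at v=-3 this is -9, so v increases.
u converges to its nearest critical value 0 (a local min of the u-part); v converges to 0. The iterate converges to (0, 0).

(0, 0)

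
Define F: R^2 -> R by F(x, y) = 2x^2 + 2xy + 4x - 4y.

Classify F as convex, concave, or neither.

neither

F is quadratic, so its Hessian is the constant matrix H = [[4, 2], [2, 0]].
det(H) = -4, tr(H) = 4.
det(H) < 0, so H is indefinite: neither convex nor concave.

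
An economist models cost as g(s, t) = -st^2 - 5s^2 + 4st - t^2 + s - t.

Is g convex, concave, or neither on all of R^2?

neither

The term -st^2 is cubic, so the Hessian is not constant.
∂²g/∂t² = -2s - 2, which takes both signs as s varies (negative for sufficiently large s). A diagonal entry of the Hessian changing sign means the Hessian is neither positive- nor negative-semidefinite on all of R^2.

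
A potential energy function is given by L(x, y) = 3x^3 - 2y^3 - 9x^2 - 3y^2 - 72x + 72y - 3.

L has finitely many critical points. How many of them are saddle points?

L separates as a function of x plus a function of y, so ∇L=0 decouples.
∂L/∂x = 9(x - 4)(x + 2) = 0 at x ∈ {-2, 4}; ∂L/∂y = -6(y - 3)(y + 4) = 0 at y ∈ {-4, 3}.
The Hessian is diagonal: diag(L_xx, L_yy). Second derivatives: L_xx(-2)=-54, L_xx(4)=54; L_yy(-4)=42, L_yy(3)=-42.
Saddle points occur where the two diagonal entries have opposite signs: (-2, -4), (4, 3). Count: 2.

2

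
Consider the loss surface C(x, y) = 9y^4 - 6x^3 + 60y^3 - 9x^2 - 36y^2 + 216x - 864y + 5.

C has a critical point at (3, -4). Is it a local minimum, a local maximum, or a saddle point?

saddle point

The mixed partial ∂²C/∂x∂y is 0, so the Hessian at any point is diag(C_xx, C_yy) = diag(-18(2x + 1), 36(3y^2 + 10y - 2)).
At (3, -4): H = diag(-126, 216).
The eigenvalues have opposite signs, so H is indefinite: a saddle point.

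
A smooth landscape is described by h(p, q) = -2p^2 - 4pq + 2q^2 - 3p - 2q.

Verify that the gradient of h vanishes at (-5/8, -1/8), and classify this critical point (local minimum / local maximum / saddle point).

∇h = (-4p - 4q - 3, -4p + 4q - 2); substituting (-5/8, -1/8) gives ∇h = (0, 0), so (-5/8, -1/8) is indeed a critical point.
The Hessian of h is constant: H = [[-4, -4], [-4, 4]].
det(H) = (-4)·4 − (-4)² = -32.
Since det(H) < 0, H is indefinite and the critical point is a saddle point.

saddle point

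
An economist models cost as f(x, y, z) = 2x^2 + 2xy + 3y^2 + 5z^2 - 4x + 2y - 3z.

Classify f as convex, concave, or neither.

convex

f is quadratic, so its Hessian is the constant matrix H = [[4, 2, 0], [2, 6, 0], [0, 0, 10]].
Leading principal minors: 4, 20, 200.
All positive ⇒ H ≻ 0 ⇒ convex.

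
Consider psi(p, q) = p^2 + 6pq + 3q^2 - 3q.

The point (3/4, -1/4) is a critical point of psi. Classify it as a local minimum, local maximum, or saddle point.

The Hessian of psi is constant: H = [[2, 6], [6, 6]].
det(H) = 2·6 − 6² = -24.
Since det(H) < 0, H is indefinite and the critical point is a saddle point.

saddle point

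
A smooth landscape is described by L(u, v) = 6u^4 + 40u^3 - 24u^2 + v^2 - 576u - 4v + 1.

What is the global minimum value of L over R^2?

-835

L(u,v) separates as P(u) + Q(v) + 1, so its minimum is min P + min Q + 1.
P'(u) = 24(u - 2)(u + 3)(u + 4) vanishes at u ∈ {-4, -3, 2}; Q'(v) = 2v - 4 vanishes at v ∈ {2}.
Local minima of P (where P''>0): P(-4)=896, P(2)=-832. Local minima of Q: Q(2)=-4.
So the global minimum of L is P(2) + Q(2) + 1 = -832 − 4 + 1 = -835, attained at (2, 2).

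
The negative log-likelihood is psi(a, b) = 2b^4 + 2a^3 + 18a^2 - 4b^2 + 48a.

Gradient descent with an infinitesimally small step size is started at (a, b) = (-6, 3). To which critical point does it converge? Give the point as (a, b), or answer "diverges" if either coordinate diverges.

psi is separable, so gradient descent decouples: a follows -∂psi/∂a, b follows -∂psi/∂b.
∂psi/∂a = 6(a + 2)(a + 4); at a=-6 this is 48, so a decreases.
∂psi/∂b = 8b(b - 1)(b + 1); at b=3 this is 192, so b decreases.
The a-coordinate has no critical point in that direction and runs off to infinity.

diverges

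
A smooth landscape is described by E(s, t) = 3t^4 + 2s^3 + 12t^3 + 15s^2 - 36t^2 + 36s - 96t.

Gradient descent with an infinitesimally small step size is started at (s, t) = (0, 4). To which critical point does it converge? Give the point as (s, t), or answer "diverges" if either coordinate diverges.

E is separable, so gradient descent decouples: s follows -∂E/∂s, t follows -∂E/∂t.
∂E/∂s = 6(s + 2)(s + 3); at s=0 this is 36, so s decreases.
∂E/∂t = 12(t - 2)(t + 1)(t + 4); at t=4 this is 960, so t decreases.
s converges to its nearest critical value -2 (a local min of the s-part); t converges to 2. The iterate converges to (-2, 2).

(-2, 2)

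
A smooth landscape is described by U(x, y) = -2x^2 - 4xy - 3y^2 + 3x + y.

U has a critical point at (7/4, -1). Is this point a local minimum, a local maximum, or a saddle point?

The Hessian of U is constant: H = [[-4, -4], [-4, -6]].
det(H) = (-4)·(-6) − (-4)² = 8.
det(H) > 0 and tr(H) = -10 < 0, so H is negative definite and the point is a local maximum.

local maximum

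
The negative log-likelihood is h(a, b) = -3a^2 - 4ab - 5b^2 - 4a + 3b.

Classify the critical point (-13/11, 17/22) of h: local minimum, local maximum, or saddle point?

local maximum

The Hessian of h is constant: H = [[-6, -4], [-4, -10]].
det(H) = (-6)·(-10) − (-4)² = 44.
det(H) > 0 and tr(H) = -16 < 0, so H is negative definite and the point is a local maximum.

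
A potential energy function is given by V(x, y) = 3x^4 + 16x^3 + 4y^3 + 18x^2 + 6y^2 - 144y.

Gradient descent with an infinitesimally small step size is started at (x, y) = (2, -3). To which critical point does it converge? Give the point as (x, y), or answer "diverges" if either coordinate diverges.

(0, 3)

V is separable, so gradient descent decouples: x follows -∂V/∂x, y follows -∂V/∂y.
∂V/∂x = 12x(x + 1)(x + 3); at x=2 this is 360, so x decreases.
∂V/∂y = 12(y - 3)(y + 4); at y=-3 this is -72, so y increases.
x converges to its nearest critical value 0 (a local min of the x-part); y converges to 3. The iterate converges to (0, 3).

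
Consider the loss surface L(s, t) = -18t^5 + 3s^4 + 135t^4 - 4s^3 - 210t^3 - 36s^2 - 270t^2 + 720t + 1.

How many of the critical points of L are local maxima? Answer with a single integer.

2

L separates as a function of s plus a function of t, so ∇L=0 decouples.
∂L/∂s = 12s(s - 3)(s + 2) = 0 at s ∈ {-2, 0, 3}; ∂L/∂t = -90(t - 4)(t - 2)(t - 1)(t + 1) = 0 at t ∈ {-1, 1, 2, 4}.
The Hessian is diagonal: diag(L_ss, L_tt). Second derivatives: L_ss(-2)=120, L_ss(0)=-72, L_ss(3)=180; L_tt(-1)=2700, L_tt(1)=-540, L_tt(2)=540, L_tt(4)=-2700.
Local maxima occur where both diagonal entries negative: (0, 1), (0, 4). Count: 2.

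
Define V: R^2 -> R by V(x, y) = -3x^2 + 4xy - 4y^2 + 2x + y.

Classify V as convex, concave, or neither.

V is quadratic, so its Hessian is the constant matrix H = [[-6, 4], [4, -8]].
det(H) = 32, tr(H) = -14.
det(H) > 0 and tr(H) < 0, so H is negative definite everywhere: concave.

concave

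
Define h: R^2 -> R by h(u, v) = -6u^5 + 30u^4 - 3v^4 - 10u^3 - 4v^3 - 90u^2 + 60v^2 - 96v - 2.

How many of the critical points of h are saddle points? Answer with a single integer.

6

h separates as a function of u plus a function of v, so ∇h=0 decouples.
∂h/∂u = -30u(u - 3)(u - 2)(u + 1) = 0 at u ∈ {-1, 0, 2, 3}; ∂h/∂v = -12(v - 2)(v - 1)(v + 4) = 0 at v ∈ {-4, 1, 2}.
The Hessian is diagonal: diag(h_uu, h_vv). Second derivatives: h_uu(-1)=360, h_uu(0)=-180, h_uu(2)=180, h_uu(3)=-360; h_vv(-4)=-360, h_vv(1)=60, h_vv(2)=-72.
Saddle points occur where the two diagonal entries have opposite signs: (-1, -4), (-1, 2), (0, 1), (2, -4), (2, 2), (3, 1). Count: 6.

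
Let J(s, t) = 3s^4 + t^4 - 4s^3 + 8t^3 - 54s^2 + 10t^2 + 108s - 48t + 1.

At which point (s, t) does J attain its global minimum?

(-3, 1)

J(s,t) separates as P(s) + Q(t) + 1, so its minimum is min P + min Q + 1.
P'(s) = 12(s - 3)(s - 1)(s + 3) vanishes at s ∈ {-3, 1, 3}; Q'(t) = 4(t - 1)(t + 3)(t + 4) vanishes at t ∈ {-4, -3, 1}.
Local minima of P (where P''>0): P(-3)=-459, P(3)=-27. Local minima of Q: Q(-4)=96, Q(1)=-29.
So the global minimum of J is P(-3) + Q(1) + 1 = -459 − 29 + 1 = -487, attained at (-3, 1).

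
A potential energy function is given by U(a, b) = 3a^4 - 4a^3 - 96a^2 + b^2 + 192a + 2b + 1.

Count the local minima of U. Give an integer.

2

U separates as a function of a plus a function of b, so ∇U=0 decouples.
∂U/∂a = 12(a - 4)(a - 1)(a + 4) = 0 at a ∈ {-4, 1, 4}; ∂U/∂b = 2(b + 1) = 0 at b ∈ {-1}.
The Hessian is diagonal: diag(U_aa, U_bb). Second derivatives: U_aa(-4)=480, U_aa(1)=-180, U_aa(4)=288; U_bb(-1)=2.
Local minima occur where both diagonal entries positive: (-4, -1), (4, -1). Count: 2.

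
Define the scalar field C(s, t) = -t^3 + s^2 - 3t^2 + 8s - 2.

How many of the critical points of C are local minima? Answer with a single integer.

1

C separates as a function of s plus a function of t, so ∇C=0 decouples.
∂C/∂s = 2(s + 4) = 0 at s ∈ {-4}; ∂C/∂t = -3t(t + 2) = 0 at t ∈ {-2, 0}.
The Hessian is diagonal: diag(C_ss, C_tt). Second derivatives: C_ss(-4)=2; C_tt(-2)=6, C_tt(0)=-6.
Local minima occur where both diagonal entries positive: (-4, -2). Count: 1.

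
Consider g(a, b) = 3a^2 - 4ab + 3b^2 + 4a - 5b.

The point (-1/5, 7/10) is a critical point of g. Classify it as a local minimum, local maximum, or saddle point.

The Hessian of g is constant: H = [[6, -4], [-4, 6]].
det(H) = 6·6 − (-4)² = 20.
det(H) > 0 and tr(H) = 12 > 0, so H is positive definite and the point is a local minimum.

local minimum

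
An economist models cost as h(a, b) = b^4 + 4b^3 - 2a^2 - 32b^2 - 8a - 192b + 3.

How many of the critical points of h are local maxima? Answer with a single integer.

1

h separates as a function of a plus a function of b, so ∇h=0 decouples.
∂h/∂a = -4(a + 2) = 0 at a ∈ {-2}; ∂h/∂b = 4(b - 4)(b + 3)(b + 4) = 0 at b ∈ {-4, -3, 4}.
The Hessian is diagonal: diag(h_aa, h_bb). Second derivatives: h_aa(-2)=-4; h_bb(-4)=32, h_bb(-3)=-28, h_bb(4)=224.
Local maxima occur where both diagonal entries negative: (-2, -3). Count: 1.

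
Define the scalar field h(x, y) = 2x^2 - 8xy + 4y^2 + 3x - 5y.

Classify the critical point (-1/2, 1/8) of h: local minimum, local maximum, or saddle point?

The Hessian of h is constant: H = [[4, -8], [-8, 8]].
det(H) = 4·8 − (-8)² = -32.
Since det(H) < 0, H is indefinite and the critical point is a saddle point.

saddle point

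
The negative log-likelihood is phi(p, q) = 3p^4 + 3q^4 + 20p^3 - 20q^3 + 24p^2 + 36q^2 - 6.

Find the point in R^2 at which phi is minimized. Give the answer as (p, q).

(-4, 0)

phi(p,q) separates as A(p) + B(q) − 6, so its minimum is min A + min B − 6.
A'(p) = 12p(p + 1)(p + 4) vanishes at p ∈ {-4, -1, 0}; B'(q) = 12q(q - 3)(q - 2) vanishes at q ∈ {0, 2, 3}.
Local minima of A (where A''>0): A(-4)=-128, A(0)=0. Local minima of B: B(0)=0, B(3)=27.
So the global minimum of phi is A(-4) + B(0) − 6 = -128 + 0 − 6 = -134, attained at (-4, 0).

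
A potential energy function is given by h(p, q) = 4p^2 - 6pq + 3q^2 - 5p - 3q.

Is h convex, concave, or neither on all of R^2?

h is quadratic, so its Hessian is the constant matrix H = [[8, -6], [-6, 6]].
det(H) = 12, tr(H) = 14.
det(H) > 0 and tr(H) > 0, so H is positive definite everywhere: convex.

convex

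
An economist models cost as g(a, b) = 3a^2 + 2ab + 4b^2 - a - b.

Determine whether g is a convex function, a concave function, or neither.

convex

g is quadratic, so its Hessian is the constant matrix H = [[6, 2], [2, 8]].
det(H) = 44, tr(H) = 14.
det(H) > 0 and tr(H) > 0, so H is positive definite everywhere: convex.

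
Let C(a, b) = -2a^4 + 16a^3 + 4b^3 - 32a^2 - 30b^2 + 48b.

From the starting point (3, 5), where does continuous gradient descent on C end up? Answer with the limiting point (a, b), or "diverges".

(2, 4)

C is separable, so gradient descent decouples: a follows -∂C/∂a, b follows -∂C/∂b.
∂C/∂a = -8a(a - 4)(a - 2); at a=3 this is 24, so a decreases.
∂C/∂b = 12(b - 4)(b - 1); at b=5 this is 48, so b decreases.
a converges to its nearest critical value 2 (a local min of the a-part); b converges to 4. The iterate converges to (2, 4).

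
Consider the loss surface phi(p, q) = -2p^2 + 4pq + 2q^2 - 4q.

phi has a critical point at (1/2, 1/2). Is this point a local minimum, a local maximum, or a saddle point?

The Hessian of phi is constant: H = [[-4, 4], [4, 4]].
det(H) = (-4)·4 − 4² = -32.
Since det(H) < 0, H is indefinite and the critical point is a saddle point.

saddle point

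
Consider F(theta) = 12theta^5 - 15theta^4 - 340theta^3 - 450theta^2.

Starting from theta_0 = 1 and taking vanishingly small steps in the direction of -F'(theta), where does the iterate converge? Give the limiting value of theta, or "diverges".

F'(theta) = 60theta(theta - 5)(theta + 1)(theta + 3), so F'(1) = -1920.
Gradient descent moves in the -F' direction, i.e. theta is increasing.
The nearest critical point in that direction is theta = 5, where F'' = 14400 > 0 (a local minimum). The iterate converges there.

5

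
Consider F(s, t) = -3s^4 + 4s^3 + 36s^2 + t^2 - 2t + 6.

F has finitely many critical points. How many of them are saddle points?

2

F separates as a function of s plus a function of t, so ∇F=0 decouples.
∂F/∂s = -12s(s - 3)(s + 2) = 0 at s ∈ {-2, 0, 3}; ∂F/∂t = 2(t - 1) = 0 at t ∈ {1}.
The Hessian is diagonal: diag(F_ss, F_tt). Second derivatives: F_ss(-2)=-120, F_ss(0)=72, F_ss(3)=-180; F_tt(1)=2.
Saddle points occur where the two diagonal entries have opposite signs: (-2, 1), (3, 1). Count: 2.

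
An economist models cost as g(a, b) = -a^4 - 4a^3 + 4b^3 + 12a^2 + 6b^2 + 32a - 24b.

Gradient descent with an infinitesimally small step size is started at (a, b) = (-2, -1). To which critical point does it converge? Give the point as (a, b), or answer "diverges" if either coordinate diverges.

g is separable, so gradient descent decouples: a follows -∂g/∂a, b follows -∂g/∂b.
∂g/∂a = -4(a - 2)(a + 1)(a + 4); at a=-2 this is -32, so a increases.
∂g/∂b = 12(b - 1)(b + 2); at b=-1 this is -24, so b increases.
a converges to its nearest critical value -1 (a local min of the a-part); b converges to 1. The iterate converges to (-1, 1).

(-1, 1)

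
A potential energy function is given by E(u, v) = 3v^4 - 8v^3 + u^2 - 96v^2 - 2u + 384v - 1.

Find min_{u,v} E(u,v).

E(u,v) separates as P(u) + Q(v) − 1, so its minimum is min P + min Q − 1.
P'(u) = 2u - 2 vanishes at u ∈ {1}; Q'(v) = 12(v - 4)(v - 2)(v + 4) vanishes at v ∈ {-4, 2, 4}.
Local minima of P (where P''>0): P(1)=-1. Local minima of Q: Q(-4)=-1792, Q(4)=256.
So the global minimum of E is P(1) + Q(-4) − 1 = -1 − 1792 − 1 = -1794, attained at (1, -4).

-1794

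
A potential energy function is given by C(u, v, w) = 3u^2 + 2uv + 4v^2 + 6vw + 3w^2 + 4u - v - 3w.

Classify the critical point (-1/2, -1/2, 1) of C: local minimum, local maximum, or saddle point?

local minimum

The Hessian is constant: H = [[6, 2, 0], [2, 8, 6], [0, 6, 6]].
Leading principal minors: Δ₁ = 6, Δ₂ = 44, Δ₃ = 48.
All leading minors are positive, so H is positive definite: a local minimum.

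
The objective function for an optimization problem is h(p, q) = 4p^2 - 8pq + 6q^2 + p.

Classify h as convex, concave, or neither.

convex

h is quadratic, so its Hessian is the constant matrix H = [[8, -8], [-8, 12]].
det(H) = 32, tr(H) = 20.
det(H) > 0 and tr(H) > 0, so H is positive definite everywhere: convex.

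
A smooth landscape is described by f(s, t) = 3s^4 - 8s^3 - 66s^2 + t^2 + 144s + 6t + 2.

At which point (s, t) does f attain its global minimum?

f(s,t) separates as P(s) + Q(t) + 2, so its minimum is min P + min Q + 2.
P'(s) = 12(s - 4)(s - 1)(s + 3) vanishes at s ∈ {-3, 1, 4}; Q'(t) = 2(t + 3) vanishes at t ∈ {-3}.
Local minima of P (where P''>0): P(-3)=-567, P(4)=-224. Local minima of Q: Q(-3)=-9.
So the global minimum of f is P(-3) + Q(-3) + 2 = -567 − 9 + 2 = -574, attained at (-3, -3).

(-3, -3)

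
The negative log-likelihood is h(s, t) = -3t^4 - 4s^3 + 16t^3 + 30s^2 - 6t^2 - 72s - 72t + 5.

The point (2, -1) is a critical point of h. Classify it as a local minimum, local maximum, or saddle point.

saddle point

The mixed partial ∂²h/∂s∂t is 0, so the Hessian at any point is diag(h_ss, h_tt) = diag(12(-2s + 5), 12(-3t^2 + 8t - 1)).
At (2, -1): H = diag(12, -144).
The eigenvalues have opposite signs, so H is indefinite: a saddle point.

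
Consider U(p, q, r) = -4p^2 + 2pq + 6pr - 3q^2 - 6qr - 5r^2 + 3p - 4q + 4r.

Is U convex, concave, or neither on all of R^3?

U is quadratic, so its Hessian is the constant matrix H = [[-8, 2, 6], [2, -6, -6], [6, -6, -10]].
Leading principal minors: -8, 44, -80.
Signs alternate −, +, − ⇒ H ≺ 0 ⇒ concave.

concave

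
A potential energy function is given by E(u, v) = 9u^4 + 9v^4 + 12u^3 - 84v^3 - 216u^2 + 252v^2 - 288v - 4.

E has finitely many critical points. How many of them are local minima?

E separates as a function of u plus a function of v, so ∇E=0 decouples.
∂E/∂u = 36u(u - 3)(u + 4) = 0 at u ∈ {-4, 0, 3}; ∂E/∂v = 36(v - 4)(v - 2)(v - 1) = 0 at v ∈ {1, 2, 4}.
The Hessian is diagonal: diag(E_uu, E_vv). Second derivatives: E_uu(-4)=1008, E_uu(0)=-432, E_uu(3)=756; E_vv(1)=108, E_vv(2)=-72, E_vv(4)=216.
Local minima occur where both diagonal entries positive: (-4, 1), (-4, 4), (3, 1), (3, 4). Count: 4.

4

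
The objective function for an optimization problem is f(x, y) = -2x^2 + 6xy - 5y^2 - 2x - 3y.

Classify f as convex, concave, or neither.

f is quadratic, so its Hessian is the constant matrix H = [[-4, 6], [6, -10]].
det(H) = 4, tr(H) = -14.
det(H) > 0 and tr(H) < 0, so H is negative definite everywhere: concave.

concave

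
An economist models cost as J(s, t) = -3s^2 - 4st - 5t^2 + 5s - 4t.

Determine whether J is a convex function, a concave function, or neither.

concave

J is quadratic, so its Hessian is the constant matrix H = [[-6, -4], [-4, -10]].
det(H) = 44, tr(H) = -16.
det(H) > 0 and tr(H) < 0, so H is negative definite everywhere: concave.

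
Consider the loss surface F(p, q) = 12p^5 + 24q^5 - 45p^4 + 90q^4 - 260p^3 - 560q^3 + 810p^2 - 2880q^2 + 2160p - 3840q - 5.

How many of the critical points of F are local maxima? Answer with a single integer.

4

F separates as a function of p plus a function of q, so ∇F=0 decouples.
∂F/∂p = 60(p - 4)(p - 3)(p + 1)(p + 3) = 0 at p ∈ {-3, -1, 3, 4}; ∂F/∂q = 120(q - 4)(q + 1)(q + 2)(q + 4) = 0 at q ∈ {-4, -2, -1, 4}.
The Hessian is diagonal: diag(F_pp, F_qq). Second derivatives: F_pp(-3)=-5040, F_pp(-1)=2400, F_pp(3)=-1440, F_pp(4)=2100; F_qq(-4)=-5760, F_qq(-2)=1440, F_qq(-1)=-1800, F_qq(4)=28800.
Local maxima occur where both diagonal entries negative: (-3, -4), (-3, -1), (3, -4), (3, -1). Count: 4.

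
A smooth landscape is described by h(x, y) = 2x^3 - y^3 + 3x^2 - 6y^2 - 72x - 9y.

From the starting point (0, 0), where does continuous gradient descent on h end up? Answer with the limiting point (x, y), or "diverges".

h is separable, so gradient descent decouples: x follows -∂h/∂x, y follows -∂h/∂y.
∂h/∂x = 6(x - 3)(x + 4); at x=0 this is -72, so x increases.
∂h/∂y = -3(y + 1)(y + 3); at y=0 this is -9, so y increases.
The y-coordinate has no critical point in that direction and runs off to infinity.

diverges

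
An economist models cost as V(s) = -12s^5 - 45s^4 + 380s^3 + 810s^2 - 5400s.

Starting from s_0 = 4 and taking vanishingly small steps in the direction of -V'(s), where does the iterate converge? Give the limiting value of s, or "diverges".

diverges

V'(s) = -60(s - 3)(s - 2)(s + 3)(s + 5), so V'(4) = -7560.
Gradient descent moves in the -V' direction, i.e. s is increasing.
There is no critical point above s=4, and V' keeps the same sign, so the iterate runs off to +∞.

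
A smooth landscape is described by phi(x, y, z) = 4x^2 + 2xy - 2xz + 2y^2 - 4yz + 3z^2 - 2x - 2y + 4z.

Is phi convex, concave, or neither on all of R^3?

convex

phi is quadratic, so its Hessian is the constant matrix H = [[8, 2, -2], [2, 4, -4], [-2, -4, 6]].
Leading principal minors: 8, 28, 56.
All positive ⇒ H ≻ 0 ⇒ convex.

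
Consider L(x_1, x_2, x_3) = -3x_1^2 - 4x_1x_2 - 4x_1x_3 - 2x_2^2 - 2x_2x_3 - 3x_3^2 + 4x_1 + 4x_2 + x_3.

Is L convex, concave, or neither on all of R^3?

L is quadratic, so its Hessian is the constant matrix H = [[-6, -4, -4], [-4, -4, -2], [-4, -2, -6]].
Leading principal minors: -6, 8, -24.
Signs alternate −, +, − ⇒ H ≺ 0 ⇒ concave.

concave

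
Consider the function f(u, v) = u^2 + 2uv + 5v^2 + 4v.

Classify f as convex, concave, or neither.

convex

f is quadratic, so its Hessian is the constant matrix H = [[2, 2], [2, 10]].
det(H) = 16, tr(H) = 12.
det(H) > 0 and tr(H) > 0, so H is positive definite everywhere: convex.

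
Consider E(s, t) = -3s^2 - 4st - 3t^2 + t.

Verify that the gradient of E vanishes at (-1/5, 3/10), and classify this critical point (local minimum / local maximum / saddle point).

∇E = (-6s - 4t, -4s - 6t + 1); substituting (-1/5, 3/10) gives ∇E = (0, 0), so (-1/5, 3/10) is indeed a critical point.
The Hessian of E is constant: H = [[-6, -4], [-4, -6]].
det(H) = (-6)·(-6) − (-4)² = 20.
det(H) > 0 and tr(H) = -12 < 0, so H is negative definite and the point is a local maximum.

local maximum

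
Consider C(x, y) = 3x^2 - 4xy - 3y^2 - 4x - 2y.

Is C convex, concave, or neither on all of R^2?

C is quadratic, so its Hessian is the constant matrix H = [[6, -4], [-4, -6]].
det(H) = -52, tr(H) = 0.
det(H) < 0, so H is indefinite: neither convex nor concave.

neither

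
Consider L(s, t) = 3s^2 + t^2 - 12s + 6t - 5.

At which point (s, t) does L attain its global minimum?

(2, -3)

L(s,t) separates as P(s) + Q(t) − 5, so its minimum is min P + min Q − 5.
P'(s) = 6s - 12 vanishes at s ∈ {2}; Q'(t) = 2(t + 3) vanishes at t ∈ {-3}.
Local minima of P (where P''>0): P(2)=-12. Local minima of Q: Q(-3)=-9.
So the global minimum of L is P(2) + Q(-3) − 5 = -12 − 9 − 5 = -26, attained at (2, -3).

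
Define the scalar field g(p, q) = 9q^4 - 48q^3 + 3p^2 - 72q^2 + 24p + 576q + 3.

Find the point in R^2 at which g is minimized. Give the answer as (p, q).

(-4, -2)

g(p,q) separates as A(p) + B(q) + 3, so its minimum is min A + min B + 3.
A'(p) = 6p + 24 vanishes at p ∈ {-4}; B'(q) = 36(q - 4)(q - 2)(q + 2) vanishes at q ∈ {-2, 2, 4}.
Local minima of A (where A''>0): A(-4)=-48. Local minima of B: B(-2)=-912, B(4)=384.
So the global minimum of g is A(-4) + B(-2) + 3 = -48 − 912 + 3 = -957, attained at (-4, -2).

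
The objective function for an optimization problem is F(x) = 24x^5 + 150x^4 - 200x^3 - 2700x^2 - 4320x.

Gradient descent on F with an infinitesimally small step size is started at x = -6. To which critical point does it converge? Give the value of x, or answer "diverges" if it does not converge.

diverges

F'(x) = 120(x - 3)(x + 1)(x + 3)(x + 4), so F'(-6) = 32400.
Gradient descent moves in the -F' direction, i.e. x is decreasing.
There is no critical point below x=-6, and F' keeps the same sign, so the iterate runs off to −∞.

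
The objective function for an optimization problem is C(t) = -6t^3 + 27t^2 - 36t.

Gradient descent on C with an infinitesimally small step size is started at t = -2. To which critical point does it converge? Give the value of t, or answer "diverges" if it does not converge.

C'(t) = -18(t - 2)(t - 1), so C'(-2) = -216.
Gradient descent moves in the -C' direction, i.e. t is increasing.
The nearest critical point in that direction is t = 1, where C'' = 18 > 0 (a local minimum). The iterate converges there.

1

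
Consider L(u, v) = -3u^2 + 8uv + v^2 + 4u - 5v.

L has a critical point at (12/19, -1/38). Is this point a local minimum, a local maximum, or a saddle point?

saddle point

The Hessian of L is constant: H = [[-6, 8], [8, 2]].
det(H) = (-6)·2 − 8² = -76.
Since det(H) < 0, H is indefinite and the critical point is a saddle point.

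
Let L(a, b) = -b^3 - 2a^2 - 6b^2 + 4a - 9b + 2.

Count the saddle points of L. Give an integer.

L separates as a function of a plus a function of b, so ∇L=0 decouples.
∂L/∂a = -4(a - 1) = 0 at a ∈ {1}; ∂L/∂b = -3(b + 1)(b + 3) = 0 at b ∈ {-3, -1}.
The Hessian is diagonal: diag(L_aa, L_bb). Second derivatives: L_aa(1)=-4; L_bb(-3)=6, L_bb(-1)=-6.
Saddle points occur where the two diagonal entries have opposite signs: (1, -3). Count: 1.

1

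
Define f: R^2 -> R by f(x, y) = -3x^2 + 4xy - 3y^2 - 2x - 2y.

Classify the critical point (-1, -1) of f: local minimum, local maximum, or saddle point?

local maximum

The Hessian of f is constant: H = [[-6, 4], [4, -6]].
det(H) = (-6)·(-6) − 4² = 20.
det(H) > 0 and tr(H) = -12 < 0, so H is negative definite and the point is a local maximum.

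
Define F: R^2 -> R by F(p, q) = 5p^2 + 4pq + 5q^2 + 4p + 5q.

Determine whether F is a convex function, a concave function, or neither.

F is quadratic, so its Hessian is the constant matrix H = [[10, 4], [4, 10]].
det(H) = 84, tr(H) = 20.
det(H) > 0 and tr(H) > 0, so H is positive definite everywhere: convex.

convex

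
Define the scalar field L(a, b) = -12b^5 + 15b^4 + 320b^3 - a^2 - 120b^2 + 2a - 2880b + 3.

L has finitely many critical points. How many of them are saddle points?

L separates as a function of a plus a function of b, so ∇L=0 decouples.
∂L/∂a = -2(a - 1) = 0 at a ∈ {1}; ∂L/∂b = -60(b - 4)(b - 2)(b + 2)(b + 3) = 0 at b ∈ {-3, -2, 2, 4}.
The Hessian is diagonal: diag(L_aa, L_bb). Second derivatives: L_aa(1)=-2; L_bb(-3)=2100, L_bb(-2)=-1440, L_bb(2)=2400, L_bb(4)=-5040.
Saddle points occur where the two diagonal entries have opposite signs: (1, -3), (1, 2). Count: 2.

2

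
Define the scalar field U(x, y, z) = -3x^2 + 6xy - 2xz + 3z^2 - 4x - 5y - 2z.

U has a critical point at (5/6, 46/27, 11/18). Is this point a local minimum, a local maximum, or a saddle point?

saddle point

The Hessian is constant: H = [[-6, 6, -2], [6, 0, 0], [-2, 0, 6]].
Leading principal minors: Δ₁ = -6, Δ₂ = -36, Δ₃ = -216.
The minors fit neither the all-positive nor the alternating-sign pattern, so H is indefinite: a saddle point.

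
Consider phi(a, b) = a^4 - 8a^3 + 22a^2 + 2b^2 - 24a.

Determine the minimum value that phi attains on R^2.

phi(a,b) separates as P(a) + Q(b), so its minimum is min P + min Q.
P'(a) = 4(a - 3)(a - 2)(a - 1) vanishes at a ∈ {1, 2, 3}; Q'(b) = 4b vanishes at b ∈ {0}.
Local minima of P (where P''>0): P(1)=-9, P(3)=-9. Local minima of Q: Q(0)=0.
So the global minimum of phi is P(1) + Q(0) = -9 + 0 = -9, attained at (1, 0).

-9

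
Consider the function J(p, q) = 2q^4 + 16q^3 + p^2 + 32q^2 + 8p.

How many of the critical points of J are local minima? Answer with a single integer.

2

J separates as a function of p plus a function of q, so ∇J=0 decouples.
∂J/∂p = 2(p + 4) = 0 at p ∈ {-4}; ∂J/∂q = 8q(q + 2)(q + 4) = 0 at q ∈ {-4, -2, 0}.
The Hessian is diagonal: diag(J_pp, J_qq). Second derivatives: J_pp(-4)=2; J_qq(-4)=64, J_qq(-2)=-32, J_qq(0)=64.
Local minima occur where both diagonal entries positive: (-4, -4), (-4, 0). Count: 2.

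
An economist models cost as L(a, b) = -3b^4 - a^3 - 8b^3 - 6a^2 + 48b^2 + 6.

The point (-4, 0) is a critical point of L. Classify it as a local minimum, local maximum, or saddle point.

local minimum

The mixed partial ∂²L/∂a∂b is 0, so the Hessian at any point is diag(L_aa, L_bb) = diag(-6(a + 2), 12(-3b^2 - 4b + 8)).
At (-4, 0): H = diag(12, 96).
Both eigenvalues are positive, so H is positive definite: a local minimum.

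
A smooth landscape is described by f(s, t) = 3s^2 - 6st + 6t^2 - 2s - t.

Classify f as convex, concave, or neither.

convex

f is quadratic, so its Hessian is the constant matrix H = [[6, -6], [-6, 12]].
det(H) = 36, tr(H) = 18.
det(H) > 0 and tr(H) > 0, so H is positive definite everywhere: convex.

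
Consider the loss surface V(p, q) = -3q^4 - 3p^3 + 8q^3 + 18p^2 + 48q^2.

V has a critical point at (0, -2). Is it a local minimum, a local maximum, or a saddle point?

saddle point

The mixed partial ∂²V/∂p∂q is 0, so the Hessian at any point is diag(V_pp, V_qq) = diag(18(-p + 2), 12(-3q^2 + 4q + 8)).
At (0, -2): H = diag(36, -144).
The eigenvalues have opposite signs, so H is indefinite: a saddle point.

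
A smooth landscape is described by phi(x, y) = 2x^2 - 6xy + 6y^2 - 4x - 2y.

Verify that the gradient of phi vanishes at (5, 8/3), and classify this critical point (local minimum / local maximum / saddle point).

local minimum

∇phi = (4x - 6y - 4, -6x + 12y - 2); substituting (5, 8/3) gives ∇phi = (0, 0), so (5, 8/3) is indeed a critical point.
The Hessian of phi is constant: H = [[4, -6], [-6, 12]].
det(H) = 4·12 − (-6)² = 12.
det(H) > 0 and tr(H) = 16 > 0, so H is positive definite and the point is a local minimum.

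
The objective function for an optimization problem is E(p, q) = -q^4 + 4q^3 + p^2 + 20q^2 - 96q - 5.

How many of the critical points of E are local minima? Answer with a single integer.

E separates as a function of p plus a function of q, so ∇E=0 decouples.
∂E/∂p = 2p = 0 at p ∈ {0}; ∂E/∂q = -4(q - 4)(q - 2)(q + 3) = 0 at q ∈ {-3, 2, 4}.
The Hessian is diagonal: diag(E_pp, E_qq). Second derivatives: E_pp(0)=2; E_qq(-3)=-140, E_qq(2)=40, E_qq(4)=-56.
Local minima occur where both diagonal entries positive: (0, 2). Count: 1.

1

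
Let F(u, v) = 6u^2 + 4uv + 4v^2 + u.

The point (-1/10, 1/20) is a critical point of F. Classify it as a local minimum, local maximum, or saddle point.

local minimum

The Hessian of F is constant: H = [[12, 4], [4, 8]].
det(H) = 12·8 − 4² = 80.
det(H) > 0 and tr(H) = 20 > 0, so H is positive definite and the point is a local minimum.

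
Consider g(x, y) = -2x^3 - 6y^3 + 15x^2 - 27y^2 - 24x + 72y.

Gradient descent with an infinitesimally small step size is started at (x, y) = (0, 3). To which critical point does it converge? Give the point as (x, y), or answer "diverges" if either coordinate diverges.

diverges

g is separable, so gradient descent decouples: x follows -∂g/∂x, y follows -∂g/∂y.
∂g/∂x = -6(x - 4)(x - 1); at x=0 this is -24, so x increases.
∂g/∂y = -18(y - 1)(y + 4); at y=3 this is -252, so y increases.
The y-coordinate has no critical point in that direction and runs off to infinity.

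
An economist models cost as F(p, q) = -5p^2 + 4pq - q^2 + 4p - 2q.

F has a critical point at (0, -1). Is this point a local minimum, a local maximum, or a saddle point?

local maximum

The Hessian of F is constant: H = [[-10, 4], [4, -2]].
det(H) = (-10)·(-2) − 4² = 4.
det(H) > 0 and tr(H) = -12 < 0, so H is negative definite and the point is a local maximum.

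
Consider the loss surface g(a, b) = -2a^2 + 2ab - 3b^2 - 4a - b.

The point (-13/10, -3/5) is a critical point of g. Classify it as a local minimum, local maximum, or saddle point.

local maximum

The Hessian of g is constant: H = [[-4, 2], [2, -6]].
det(H) = (-4)·(-6) − 2² = 20.
det(H) > 0 and tr(H) = -10 < 0, so H is negative definite and the point is a local maximum.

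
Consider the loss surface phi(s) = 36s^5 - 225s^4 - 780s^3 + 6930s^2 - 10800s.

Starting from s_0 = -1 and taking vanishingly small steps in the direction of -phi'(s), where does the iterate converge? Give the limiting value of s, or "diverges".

1

phi'(s) = 180(s - 5)(s - 3)(s - 1)(s + 4), so phi'(-1) = -25920.
Gradient descent moves in the -phi' direction, i.e. s is increasing.
The nearest critical point in that direction is s = 1, where phi'' = 7200 > 0 (a local minimum). The iterate converges there.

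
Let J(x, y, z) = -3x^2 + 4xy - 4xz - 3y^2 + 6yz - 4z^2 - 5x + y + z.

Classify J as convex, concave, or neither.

concave

J is quadratic, so its Hessian is the constant matrix H = [[-6, 4, -4], [4, -6, 6], [-4, 6, -8]].
Leading principal minors: -6, 20, -40.
Signs alternate −, +, − ⇒ H ≺ 0 ⇒ concave.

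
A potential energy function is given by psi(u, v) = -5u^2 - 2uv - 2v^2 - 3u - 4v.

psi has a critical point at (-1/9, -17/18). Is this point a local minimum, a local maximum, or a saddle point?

The Hessian of psi is constant: H = [[-10, -2], [-2, -4]].
det(H) = (-10)·(-4) − (-2)² = 36.
det(H) > 0 and tr(H) = -14 < 0, so H is negative definite and the point is a local maximum.

local maximum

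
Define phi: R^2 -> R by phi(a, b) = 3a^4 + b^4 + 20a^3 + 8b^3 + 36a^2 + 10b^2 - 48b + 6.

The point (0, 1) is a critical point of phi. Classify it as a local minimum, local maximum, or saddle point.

local minimum

The mixed partial ∂²phi/∂a∂b is 0, so the Hessian at any point is diag(phi_aa, phi_bb) = diag(12(3a^2 + 10a + 6), 4(3b^2 + 12b + 5)).
At (0, 1): H = diag(72, 80).
Both eigenvalues are positive, so H is positive definite: a local minimum.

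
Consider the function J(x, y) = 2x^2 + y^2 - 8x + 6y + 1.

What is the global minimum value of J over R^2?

J(x,y) separates as P(x) + Q(y) + 1, so its minimum is min P + min Q + 1.
P'(x) = 4x - 8 vanishes at x ∈ {2}; Q'(y) = 2y + 6 vanishes at y ∈ {-3}.
Local minima of P (where P''>0): P(2)=-8. Local minima of Q: Q(-3)=-9.
So the global minimum of J is P(2) + Q(-3) + 1 = -8 − 9 + 1 = -16, attained at (2, -3).

-16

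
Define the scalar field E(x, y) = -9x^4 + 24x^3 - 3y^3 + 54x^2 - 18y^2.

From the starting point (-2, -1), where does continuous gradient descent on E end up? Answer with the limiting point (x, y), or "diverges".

diverges

E is separable, so gradient descent decouples: x follows -∂E/∂x, y follows -∂E/∂y.
∂E/∂x = -36x(x - 3)(x + 1); at x=-2 this is 360, so x decreases.
∂E/∂y = -9y(y + 4); at y=-1 this is 27, so y decreases.
The x-coordinate has no critical point in that direction and runs off to infinity.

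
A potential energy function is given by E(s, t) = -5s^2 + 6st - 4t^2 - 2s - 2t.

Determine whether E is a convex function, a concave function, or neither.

E is quadratic, so its Hessian is the constant matrix H = [[-10, 6], [6, -8]].
det(H) = 44, tr(H) = -18.
det(H) > 0 and tr(H) < 0, so H is negative definite everywhere: concave.

concave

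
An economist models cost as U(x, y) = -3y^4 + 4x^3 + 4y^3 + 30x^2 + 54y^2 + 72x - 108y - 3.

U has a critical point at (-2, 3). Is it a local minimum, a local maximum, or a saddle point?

saddle point

The mixed partial ∂²U/∂x∂y is 0, so the Hessian at any point is diag(U_xx, U_yy) = diag(12(2x + 5), 12(-3y^2 + 2y + 9)).
At (-2, 3): H = diag(12, -144).
The eigenvalues have opposite signs, so H is indefinite: a saddle point.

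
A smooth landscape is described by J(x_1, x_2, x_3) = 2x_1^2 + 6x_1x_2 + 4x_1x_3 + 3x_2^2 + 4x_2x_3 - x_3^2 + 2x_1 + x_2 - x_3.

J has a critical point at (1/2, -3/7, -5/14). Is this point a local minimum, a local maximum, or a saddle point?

The Hessian is constant: H = [[4, 6, 4], [6, 6, 4], [4, 4, -2]].
Leading principal minors: Δ₁ = 4, Δ₂ = -12, Δ₃ = 56.
The minors fit neither the all-positive nor the alternating-sign pattern, so H is indefinite: a saddle point.

saddle point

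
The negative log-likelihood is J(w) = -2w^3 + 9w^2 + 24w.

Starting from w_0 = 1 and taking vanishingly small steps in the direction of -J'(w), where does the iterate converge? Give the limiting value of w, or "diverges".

J'(w) = -6(w - 4)(w + 1), so J'(1) = 36.
Gradient descent moves in the -J' direction, i.e. w is decreasing.
The nearest critical point in that direction is w = -1, where J'' = 30 > 0 (a local minimum). The iterate converges there.

-1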